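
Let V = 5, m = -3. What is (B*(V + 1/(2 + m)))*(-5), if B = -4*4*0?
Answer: 0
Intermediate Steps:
B = 0 (B = -16*0 = 0)
(B*(V + 1/(2 + m)))*(-5) = (0*(5 + 1/(2 - 3)))*(-5) = (0*(5 + 1/(-1)))*(-5) = (0*(5 - 1))*(-5) = (0*4)*(-5) = 0*(-5) = 0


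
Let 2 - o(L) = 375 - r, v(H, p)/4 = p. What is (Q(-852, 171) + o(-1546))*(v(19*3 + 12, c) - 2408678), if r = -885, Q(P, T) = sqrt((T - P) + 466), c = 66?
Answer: 3029784812 - 2408414*sqrt(1489) ≈ 2.9368e+9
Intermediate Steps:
v(H, p) = 4*p
Q(P, T) = sqrt(466 + T - P)
o(L) = -1258 (o(L) = 2 - (375 - 1*(-885)) = 2 - (375 + 885) = 2 - 1*1260 = 2 - 1260 = -1258)
(Q(-852, 171) + o(-1546))*(v(19*3 + 12, c) - 2408678) = (sqrt(466 + 171 - 1*(-852)) - 1258)*(4*66 - 2408678) = (sqrt(466 + 171 + 852) - 1258)*(264 - 2408678) = (sqrt(1489) - 1258)*(-2408414) = (-1258 + sqrt(1489))*(-2408414) = 3029784812 - 2408414*sqrt(1489)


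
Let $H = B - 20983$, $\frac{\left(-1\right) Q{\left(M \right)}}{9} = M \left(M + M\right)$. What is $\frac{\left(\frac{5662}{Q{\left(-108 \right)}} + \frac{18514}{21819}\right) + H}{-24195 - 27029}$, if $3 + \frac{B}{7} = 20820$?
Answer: $- \frac{95235371773753}{39109034708352} \approx -2.4351$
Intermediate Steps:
$B = 145719$ ($B = -21 + 7 \cdot 20820 = -21 + 145740 = 145719$)
$Q{\left(M \right)} = - 18 M^{2}$ ($Q{\left(M \right)} = - 9 M \left(M + M\right) = - 9 M 2 M = - 9 \cdot 2 M^{2} = - 18 M^{2}$)
$H = 124736$ ($H = 145719 - 20983 = 124736$)
$\frac{\left(\frac{5662}{Q{\left(-108 \right)}} + \frac{18514}{21819}\right) + H}{-24195 - 27029} = \frac{\left(\frac{5662}{\left(-18\right) \left(-108\right)^{2}} + \frac{18514}{21819}\right) + 124736}{-24195 - 27029} = \frac{\left(\frac{5662}{\left(-18\right) 11664} + 18514 \cdot \frac{1}{21819}\right) + 124736}{-51224} = \left(\left(\frac{5662}{-209952} + \frac{18514}{21819}\right) + 124736\right) \left(- \frac{1}{51224}\right) = \left(\left(5662 \left(- \frac{1}{209952}\right) + \frac{18514}{21819}\right) + 124736\right) \left(- \frac{1}{51224}\right) = \left(\left(- \frac{2831}{104976} + \frac{18514}{21819}\right) + 124736\right) \left(- \frac{1}{51224}\right) = \left(\frac{627252025}{763490448} + 124736\right) \left(- \frac{1}{51224}\right) = \frac{95235371773753}{763490448} \left(- \frac{1}{51224}\right) = - \frac{95235371773753}{39109034708352}$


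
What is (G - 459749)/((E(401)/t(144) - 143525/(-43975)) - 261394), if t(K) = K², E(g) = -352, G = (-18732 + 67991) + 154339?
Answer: 291969106632/297941544989 ≈ 0.97995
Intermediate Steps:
G = 203598 (G = 49259 + 154339 = 203598)
(G - 459749)/((E(401)/t(144) - 143525/(-43975)) - 261394) = (203598 - 459749)/((-352/(144²) - 143525/(-43975)) - 261394) = -256151/((-352/20736 - 143525*(-1/43975)) - 261394) = -256151/((-352*1/20736 + 5741/1759) - 261394) = -256151/((-11/648 + 5741/1759) - 261394) = -256151/(3700819/1139832 - 261394) = -256151/(-297941544989/1139832) = -256151*(-1139832/297941544989) = 291969106632/297941544989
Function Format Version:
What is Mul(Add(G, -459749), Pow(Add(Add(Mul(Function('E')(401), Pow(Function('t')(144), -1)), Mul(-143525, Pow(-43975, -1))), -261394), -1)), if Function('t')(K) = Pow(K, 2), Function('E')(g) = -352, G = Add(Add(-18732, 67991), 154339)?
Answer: Rational(291969106632, 297941544989) ≈ 0.97995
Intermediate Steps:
G = 203598 (G = Add(49259, 154339) = 203598)
Mul(Add(G, -459749), Pow(Add(Add(Mul(Function('E')(401), Pow(Function('t')(144), -1)), Mul(-143525, Pow(-43975, -1))), -261394), -1)) = Mul(Add(203598, -459749), Pow(Add(Add(Mul(-352, Pow(Pow(144, 2), -1)), Mul(-143525, Pow(-43975, -1))), -261394), -1)) = Mul(-256151, Pow(Add(Add(Mul(-352, Pow(20736, -1)), Mul(-143525, Rational(-1, 43975))), -261394), -1)) = Mul(-256151, Pow(Add(Add(Mul(-352, Rational(1, 20736)), Rational(5741, 1759)), -261394), -1)) = Mul(-256151, Pow(Add(Add(Rational(-11, 648), Rational(5741, 1759)), -261394), -1)) = Mul(-256151, Pow(Add(Rational(3700819, 1139832), -261394), -1)) = Mul(-256151, Pow(Rational(-297941544989, 1139832), -1)) = Mul(-256151, Rational(-1139832, 297941544989)) = Rational(291969106632, 297941544989)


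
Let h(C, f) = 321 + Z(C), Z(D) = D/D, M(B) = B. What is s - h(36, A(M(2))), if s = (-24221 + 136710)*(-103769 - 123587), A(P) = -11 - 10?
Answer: -25575049406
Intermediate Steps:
A(P) = -21
Z(D) = 1
h(C, f) = 322 (h(C, f) = 321 + 1 = 322)
s = -25575049084 (s = 112489*(-227356) = -25575049084)
s - h(36, A(M(2))) = -25575049084 - 1*322 = -25575049084 - 322 = -25575049406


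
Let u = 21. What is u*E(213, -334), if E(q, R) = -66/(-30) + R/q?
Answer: 4711/355 ≈ 13.270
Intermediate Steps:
E(q, R) = 11/5 + R/q (E(q, R) = -66*(-1/30) + R/q = 11/5 + R/q)
u*E(213, -334) = 21*(11/5 - 334/213) = 21*(673/1065) = 4711/355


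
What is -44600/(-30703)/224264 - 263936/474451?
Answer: -227166330850939/408358646762749 ≈ -0.55629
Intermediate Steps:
-44600/(-30703)/224264 - 263936/474451 = -44600*(-1/30703)*(1/224264) - 263936*1/474451 = (44600/30703)*(1/224264) - 263936/474451 = 5575/860697199 - 263936/474451 = -227166330850939/408358646762749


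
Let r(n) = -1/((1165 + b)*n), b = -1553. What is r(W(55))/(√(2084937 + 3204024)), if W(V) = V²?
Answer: √5288961/6207653525700 ≈ 3.7047e-10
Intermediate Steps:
r(n) = 1/(388*n) (r(n) = -1/((1165 - 1553)*n) = -1/((-388)*n) = -(-1)/(388*n) = 1/(388*n))
r(W(55))/(√(2084937 + 3204024)) = (1/(388*(55²)))/(√(2084937 + 3204024)) = ((1/388)/3025)/(√5288961) = ((1/388)*(1/3025))*(√5288961/5288961) = (√5288961/5288961)/1173700 = √5288961/6207653525700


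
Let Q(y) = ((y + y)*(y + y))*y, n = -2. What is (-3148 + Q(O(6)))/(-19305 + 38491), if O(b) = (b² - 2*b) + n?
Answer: 19722/9593 ≈ 2.0559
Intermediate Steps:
O(b) = -2 + b² - 2*b (O(b) = (b² - 2*b) - 2 = -2 + b² - 2*b)
Q(y) = 4*y³ (Q(y) = ((2*y)*(2*y))*y = (4*y²)*y = 4*y³)
(-3148 + Q(O(6)))/(-19305 + 38491) = (-3148 + 4*(-2 + 6² - 2*6)³)/(-19305 + 38491) = (-3148 + 4*(-2 + 36 - 12)³)/19186 = (-3148 + 4*22³)*(1/19186) = (-3148 + 4*10648)*(1/19186) = (-3148 + 42592)*(1/19186) = 39444*(1/19186) = 19722/9593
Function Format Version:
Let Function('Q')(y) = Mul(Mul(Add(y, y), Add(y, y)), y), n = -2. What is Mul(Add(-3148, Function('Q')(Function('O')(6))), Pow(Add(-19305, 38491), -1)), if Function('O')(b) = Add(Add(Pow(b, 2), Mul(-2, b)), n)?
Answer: Rational(19722, 9593) ≈ 2.0559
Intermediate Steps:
Function('O')(b) = Add(-2, Pow(b, 2), Mul(-2, b)) (Function('O')(b) = Add(Add(Pow(b, 2), Mul(-2, b)), -2) = Add(-2, Pow(b, 2), Mul(-2, b)))
Function('Q')(y) = Mul(4, Pow(y, 3)) (Function('Q')(y) = Mul(Mul(Mul(2, y), Mul(2, y)), y) = Mul(Mul(4, Pow(y, 2)), y) = Mul(4, Pow(y, 3)))
Mul(Add(-3148, Function('Q')(Function('O')(6))), Pow(Add(-19305, 38491), -1)) = Mul(Add(-3148, Mul(4, Pow(Add(-2, Pow(6, 2), Mul(-2, 6)), 3))), Pow(Add(-19305, 38491), -1)) = Mul(Add(-3148, Mul(4, Pow(Add(-2, 36, -12), 3))), Pow(19186, -1)) = Mul(Add(-3148, Mul(4, Pow(22, 3))), Rational(1, 19186)) = Mul(Add(-3148, Mul(4, 10648)), Rational(1, 19186)) = Mul(Add(-3148, 42592), Rational(1, 19186)) = Mul(39444, Rational(1, 19186)) = Rational(19722, 9593)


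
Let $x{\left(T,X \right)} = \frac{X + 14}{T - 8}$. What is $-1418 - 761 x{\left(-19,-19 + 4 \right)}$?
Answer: $- \frac{39047}{27} \approx -1446.2$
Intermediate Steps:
$x{\left(T,X \right)} = \frac{14 + X}{-8 + T}$
$-1418 - 761 x{\left(-19,-19 + 4 \right)} = -1418 - 761 \frac{14 + \left(-19 + 4\right)}{-8 - 19} = -1418 - 761 \frac{14 - 15}{-27} = -1418 - 761 \left(\left(- \frac{1}{27}\right) \left(-1\right)\right) = -1418 - \frac{761}{27} = - \frac{39047}{27}$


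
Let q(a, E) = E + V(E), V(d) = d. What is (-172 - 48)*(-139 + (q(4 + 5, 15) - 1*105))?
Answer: 47080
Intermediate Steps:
q(a, E) = 2*E (q(a, E) = E + E = 2*E)
(-172 - 48)*(-139 + (q(4 + 5, 15) - 1*105)) = (-172 - 48)*(-139 + (2*15 - 1*105)) = -220*(-139 + (30 - 105)) = -220*(-139 - 75) = -220*(-214) = 47080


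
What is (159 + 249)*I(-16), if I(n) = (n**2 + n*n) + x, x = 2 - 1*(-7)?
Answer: 212568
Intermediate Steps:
x = 9 (x = 2 + 7 = 9)
I(n) = 9 + 2*n**2 (I(n) = (n**2 + n*n) + 9 = (n**2 + n**2) + 9 = 2*n**2 + 9 = 9 + 2*n**2)
(159 + 249)*I(-16) = (159 + 249)*(9 + 2*(-16)**2) = 408*(9 + 2*256) = 408*(9 + 512) = 408*521 = 212568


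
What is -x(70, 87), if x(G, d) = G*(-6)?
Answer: 420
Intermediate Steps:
x(G, d) = -6*G
-x(70, 87) = -(-6)*70 = -1*(-420) = 420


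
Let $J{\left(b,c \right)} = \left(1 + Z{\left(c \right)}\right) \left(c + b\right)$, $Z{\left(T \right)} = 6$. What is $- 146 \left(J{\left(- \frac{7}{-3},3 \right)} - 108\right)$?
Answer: $\frac{30952}{3} \approx 10317.0$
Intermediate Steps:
$J{\left(b,c \right)} = 7 b + 7 c$ ($J{\left(b,c \right)} = \left(1 + 6\right) \left(c + b\right) = 7 \left(b + c\right) = 7 b + 7 c$)
$- 146 \left(J{\left(- \frac{7}{-3},3 \right)} - 108\right) = - 146 \left(\left(7 \left(- \frac{7}{-3}\right) + 7 \cdot 3\right) - 108\right) = - 146 \left(\left(7 \left(\left(-7\right) \left(- \frac{1}{3}\right)\right) + 21\right) - 108\right) = - 146 \left(\left(7 \cdot \frac{7}{3} + 21\right) - 108\right) = - 146 \left(\left(\frac{49}{3} + 21\right) - 108\right) = - 146 \left(\frac{112}{3} - 108\right) = \left(-146\right) \left(- \frac{212}{3}\right) = \frac{30952}{3}$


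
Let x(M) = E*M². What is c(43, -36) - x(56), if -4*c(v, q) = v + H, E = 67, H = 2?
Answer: -840493/4 ≈ -2.1012e+5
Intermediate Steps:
c(v, q) = -½ - v/4 (c(v, q) = -(v + 2)/4 = -(2 + v)/4 = -½ - v/4)
x(M) = 67*M²
c(43, -36) - x(56) = (-½ - ¼*43) - 67*56² = (-½ - 43/4) - 67*3136 = -45/4 - 1*210112 = -45/4 - 210112 = -840493/4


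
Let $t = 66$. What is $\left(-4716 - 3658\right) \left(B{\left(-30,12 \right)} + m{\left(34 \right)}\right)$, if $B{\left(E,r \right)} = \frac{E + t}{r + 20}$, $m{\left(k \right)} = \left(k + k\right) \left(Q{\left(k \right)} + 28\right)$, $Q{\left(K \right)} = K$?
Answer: $- \frac{141256819}{4} \approx -3.5314 \cdot 10^{7}$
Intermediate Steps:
$m{\left(k \right)} = 2 k \left(28 + k\right)$ ($m{\left(k \right)} = \left(k + k\right) \left(k + 28\right) = 2 k \left(28 + k\right)$)
$B{\left(E,r \right)} = \frac{66 + E}{20 + r}$ ($B{\left(E,r \right)} = \frac{E + 66}{r + 20} = \frac{66 + E}{20 + r}$)
$\left(-4716 - 3658\right) \left(B{\left(-30,12 \right)} + m{\left(34 \right)}\right) = \left(-4716 - 3658\right) \left(\frac{66 - 30}{20 + 12} + 2 \cdot 34 \left(28 + 34\right)\right) = - 8374 \left(\frac{1}{32} \cdot 36 + 2 \cdot 34 \cdot 62\right) = - 8374 \left(\frac{1}{32} \cdot 36 + 4216\right) = - 8374 \left(\frac{9}{8} + 4216\right) = \left(-8374\right) \frac{33737}{8} = - \frac{141256819}{4}$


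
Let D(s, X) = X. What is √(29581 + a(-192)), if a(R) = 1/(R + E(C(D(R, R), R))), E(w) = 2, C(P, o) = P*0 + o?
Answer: √1067873910/190 ≈ 171.99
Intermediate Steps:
C(P, o) = o (C(P, o) = 0 + o = o)
a(R) = 1/(2 + R) (a(R) = 1/(R + 2) = 1/(2 + R))
√(29581 + a(-192)) = √(29581 + 1/(2 - 192)) = √(29581 + 1/(-190)) = √(29581 - 1/190) = √(5620389/190) = √1067873910/190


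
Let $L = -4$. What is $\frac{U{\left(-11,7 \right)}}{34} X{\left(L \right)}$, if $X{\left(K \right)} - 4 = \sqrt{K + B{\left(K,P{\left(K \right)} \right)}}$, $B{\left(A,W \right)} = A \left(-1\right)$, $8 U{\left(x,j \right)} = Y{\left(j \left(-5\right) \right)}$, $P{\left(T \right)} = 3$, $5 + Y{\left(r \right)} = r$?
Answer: $- \frac{10}{17} \approx -0.58823$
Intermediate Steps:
$Y{\left(r \right)} = -5 + r$
$U{\left(x,j \right)} = - \frac{5}{8} - \frac{5 j}{8}$ ($U{\left(x,j \right)} = \frac{-5 + j \left(-5\right)}{8} = \frac{-5 - 5 j}{8} = - \frac{5}{8} - \frac{5 j}{8}$)
$B{\left(A,W \right)} = - A$
$X{\left(K \right)} = 4$ ($X{\left(K \right)} = 4 + \sqrt{K - K} = 4 + \sqrt{0} = 4 + 0 = 4$)
$\frac{U{\left(-11,7 \right)}}{34} X{\left(L \right)} = \frac{- \frac{5}{8} - \frac{35}{8}}{34} \cdot 4 = \left(- \frac{5}{8} - \frac{35}{8}\right) \frac{1}{34} \cdot 4 = \left(-5\right) \frac{1}{34} \cdot 4 = \left(- \frac{5}{34}\right) 4 = - \frac{10}{17}$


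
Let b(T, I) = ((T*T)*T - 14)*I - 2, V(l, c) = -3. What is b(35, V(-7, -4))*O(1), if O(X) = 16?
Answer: -2057360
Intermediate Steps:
b(T, I) = -2 + I*(-14 + T**3) (b(T, I) = (T**2*T - 14)*I - 2 = (T**3 - 14)*I - 2 = (-14 + T**3)*I - 2 = I*(-14 + T**3) - 2 = -2 + I*(-14 + T**3))
b(35, V(-7, -4))*O(1) = (-2 - 14*(-3) - 3*35**3)*16 = (-2 + 42 - 3*42875)*16 = (-2 + 42 - 128625)*16 = -128585*16 = -2057360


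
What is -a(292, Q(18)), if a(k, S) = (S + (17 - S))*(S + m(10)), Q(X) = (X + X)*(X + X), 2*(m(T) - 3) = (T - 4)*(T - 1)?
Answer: -22542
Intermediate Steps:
m(T) = 3 + (-1 + T)*(-4 + T)/2 (m(T) = 3 + ((T - 4)*(T - 1))/2 = 3 + ((-4 + T)*(-1 + T))/2 = 3 + ((-1 + T)*(-4 + T))/2 = 3 + (-1 + T)*(-4 + T)/2)
Q(X) = 4*X² (Q(X) = (2*X)*(2*X) = 4*X²)
a(k, S) = 510 + 17*S (a(k, S) = (S + (17 - S))*(S + (5 + (½)*10² - 5/2*10)) = 17*(S + (5 + (½)*100 - 25)) = 17*(S + (5 + 50 - 25)) = 17*(S + 30) = 17*(30 + S) = 510 + 17*S)
-a(292, Q(18)) = -(510 + 17*(4*18²)) = -(510 + 17*(4*324)) = -(510 + 17*1296) = -(510 + 22032) = -1*22542 = -22542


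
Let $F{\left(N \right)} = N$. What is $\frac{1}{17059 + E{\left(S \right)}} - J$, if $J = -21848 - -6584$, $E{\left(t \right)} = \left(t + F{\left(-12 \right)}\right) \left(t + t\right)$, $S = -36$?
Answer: $\frac{313140961}{20515} \approx 15264.0$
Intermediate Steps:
$E{\left(t \right)} = 2 t \left(-12 + t\right)$ ($E{\left(t \right)} = \left(t - 12\right) \left(t + t\right) = \left(-12 + t\right) 2 t = 2 t \left(-12 + t\right)$)
$J = -15264$ ($J = -21848 + 6584 = -15264$)
$\frac{1}{17059 + E{\left(S \right)}} - J = \frac{1}{17059 + 2 \left(-36\right) \left(-12 - 36\right)} - -15264 = \frac{1}{17059 + 2 \left(-36\right) \left(-48\right)} + 15264 = \frac{1}{17059 + 3456} + 15264 = \frac{1}{20515} + 15264 = \frac{313140961}{20515}$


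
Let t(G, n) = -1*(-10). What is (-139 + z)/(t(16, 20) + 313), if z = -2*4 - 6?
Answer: -9/19 ≈ -0.47368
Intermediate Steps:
t(G, n) = 10
z = -14 (z = -8 - 6 = -14)
(-139 + z)/(t(16, 20) + 313) = (-139 - 14)/(10 + 313) = -153/323 = -153*1/323 = -9/19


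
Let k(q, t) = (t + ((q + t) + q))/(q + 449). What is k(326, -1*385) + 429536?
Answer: 332890282/775 ≈ 4.2954e+5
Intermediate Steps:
k(q, t) = (2*q + 2*t)/(449 + q) (k(q, t) = (t + (t + 2*q))/(449 + q) = (2*q + 2*t)/(449 + q))
k(326, -1*385) + 429536 = 2*(326 - 1*385)/(449 + 326) + 429536 = 2*(326 - 385)/775 + 429536 = 2*(1/775)*(-59) + 429536 = -118/775 + 429536 = 332890282/775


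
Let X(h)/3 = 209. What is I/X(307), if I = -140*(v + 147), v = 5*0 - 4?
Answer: -1820/57 ≈ -31.930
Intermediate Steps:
X(h) = 627 (X(h) = 3*209 = 627)
v = -4 (v = 0 - 4 = -4)
I = -20020 (I = -140*(-4 + 147) = -140*143 = -20020)
I/X(307) = -20020/627 = -20020*1/627 = -1820/57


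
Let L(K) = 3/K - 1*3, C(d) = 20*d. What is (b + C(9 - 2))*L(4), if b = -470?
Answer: 1485/2 ≈ 742.50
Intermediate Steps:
L(K) = -3 + 3/K (L(K) = 3/K - 3 = -3 + 3/K)
(b + C(9 - 2))*L(4) = (-470 + 20*(9 - 2))*(-3 + 3/4) = (-470 + 20*7)*(-3 + 3*(¼)) = (-470 + 140)*(-3 + ¾) = -330*(-9/4) = 1485/2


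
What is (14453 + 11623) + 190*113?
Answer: 47546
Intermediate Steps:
(14453 + 11623) + 190*113 = 26076 + 21470 = 47546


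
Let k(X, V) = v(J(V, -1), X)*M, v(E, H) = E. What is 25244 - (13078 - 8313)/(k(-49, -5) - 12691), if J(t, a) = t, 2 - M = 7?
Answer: 319745269/12666 ≈ 25244.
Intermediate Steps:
M = -5 (M = 2 - 1*7 = 2 - 7 = -5)
k(X, V) = -5*V (k(X, V) = V*(-5) = -5*V)
25244 - (13078 - 8313)/(k(-49, -5) - 12691) = 25244 - (13078 - 8313)/(-5*(-5) - 12691) = 25244 - 4765/(25 - 12691) = 25244 - 4765/(-12666) = 25244 - 4765*(-1)/12666 = 25244 - 1*(-4765/12666) = 25244 + 4765/12666 = 319745269/12666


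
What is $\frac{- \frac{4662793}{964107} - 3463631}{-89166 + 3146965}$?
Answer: $- \frac{3339315555310}{2948045420493} \approx -1.1327$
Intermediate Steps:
$\frac{- \frac{4662793}{964107} - 3463631}{-89166 + 3146965} = \frac{\left(-4662793\right) \frac{1}{964107} - 3463631}{3057799} = \left(- \frac{4662793}{964107} - 3463631\right) \frac{1}{3057799} = \left(- \frac{3339315555310}{964107}\right) \frac{1}{3057799} = - \frac{3339315555310}{2948045420493}$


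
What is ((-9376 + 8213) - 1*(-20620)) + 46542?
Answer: 65999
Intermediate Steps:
((-9376 + 8213) - 1*(-20620)) + 46542 = (-1163 + 20620) + 46542 = 19457 + 46542 = 65999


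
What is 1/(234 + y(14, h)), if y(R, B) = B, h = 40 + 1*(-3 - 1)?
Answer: 1/270 ≈ 0.0037037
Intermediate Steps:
h = 36 (h = 40 + 1*(-4) = 40 - 4 = 36)
1/(234 + y(14, h)) = 1/(234 + 36) = 1/270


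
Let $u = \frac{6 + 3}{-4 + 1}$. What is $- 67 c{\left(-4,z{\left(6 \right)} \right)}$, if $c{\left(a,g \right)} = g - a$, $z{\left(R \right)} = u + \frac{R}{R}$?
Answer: $-134$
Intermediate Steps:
$u = -3$ ($u = \frac{9}{-3} = 9 \left(- \frac{1}{3}\right) = -3$)
$z{\left(R \right)} = -2$ ($z{\left(R \right)} = -3 + \frac{R}{R} = -3 + 1 = -2$)
$- 67 c{\left(-4,z{\left(6 \right)} \right)} = - 67 \left(-2 - -4\right) = - 67 \left(-2 + 4\right) = \left(-67\right) 2 = -134$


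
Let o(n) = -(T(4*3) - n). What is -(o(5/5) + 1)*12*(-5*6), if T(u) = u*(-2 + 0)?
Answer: 9360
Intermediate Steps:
T(u) = -2*u (T(u) = u*(-2) = -2*u)
o(n) = 24 + n (o(n) = -(-8*3 - n) = -(-2*12 - n) = -(-24 - n) = 24 + n)
-(o(5/5) + 1)*12*(-5*6) = -((24 + 5/5) + 1)*12*(-5*6) = -((24 + 5*(⅕)) + 1)*12*(-30) = -((24 + 1) + 1)*12*(-30) = -(25 + 1)*12*(-30) = -26*12*(-30) = -312*(-30) = -1*(-9360) = 9360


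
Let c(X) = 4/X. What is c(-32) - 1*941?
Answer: -7529/8 ≈ -941.13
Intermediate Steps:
c(-32) - 1*941 = 4/(-32) - 1*941 = 4*(-1/32) - 941 = -⅛ - 941 = -7529/8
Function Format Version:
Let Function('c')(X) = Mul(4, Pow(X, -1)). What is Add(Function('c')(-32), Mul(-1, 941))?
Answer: Rational(-7529, 8) ≈ -941.13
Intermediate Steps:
Add(Function('c')(-32), Mul(-1, 941)) = Add(Mul(4, Pow(-32, -1)), Mul(-1, 941)) = Add(Mul(4, Rational(-1, 32)), -941) = Add(Rational(-1, 8), -941) = Rational(-7529, 8)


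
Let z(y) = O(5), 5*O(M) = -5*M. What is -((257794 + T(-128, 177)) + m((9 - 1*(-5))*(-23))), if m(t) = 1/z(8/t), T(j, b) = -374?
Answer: -1287099/5 ≈ -2.5742e+5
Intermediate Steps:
O(M) = -M (O(M) = (-5*M)/5 = -M)
z(y) = -5 (z(y) = -1*5 = -5)
m(t) = -⅕ (m(t) = 1/(-5) = -⅕)
-((257794 + T(-128, 177)) + m((9 - 1*(-5))*(-23))) = -((257794 - 374) - ⅕) = -(257420 - ⅕) = -1*1287099/5 = -1287099/5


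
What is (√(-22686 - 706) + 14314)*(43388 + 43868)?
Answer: 1248982384 + 349024*I*√1462 ≈ 1.249e+9 + 1.3345e+7*I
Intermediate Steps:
(√(-22686 - 706) + 14314)*(43388 + 43868) = (√(-23392) + 14314)*87256 = (4*I*√1462 + 14314)*87256 = (14314 + 4*I*√1462)*87256 = 1248982384 + 349024*I*√1462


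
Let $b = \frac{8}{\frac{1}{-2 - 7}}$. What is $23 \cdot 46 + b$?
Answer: $986$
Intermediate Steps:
$b = -72$ ($b = \frac{8}{\frac{1}{-9}} = \frac{8}{- \frac{1}{9}} = 8 \left(-9\right) = -72$)
$23 \cdot 46 + b = 23 \cdot 46 - 72 = 1058 - 72 = 986$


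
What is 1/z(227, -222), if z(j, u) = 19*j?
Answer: 1/4313 ≈ 0.00023186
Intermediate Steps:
1/z(227, -222) = 1/(19*227) = 1/4313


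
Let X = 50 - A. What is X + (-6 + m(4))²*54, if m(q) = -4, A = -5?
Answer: 5455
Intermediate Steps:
X = 55 (X = 50 - 1*(-5) = 50 + 5 = 55)
X + (-6 + m(4))²*54 = 55 + (-6 - 4)²*54 = 55 + (-10)²*54 = 55 + 100*54 = 55 + 5400 = 5455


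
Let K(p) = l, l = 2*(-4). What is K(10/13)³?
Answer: -512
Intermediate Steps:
l = -8
K(p) = -8
K(10/13)³ = (-8)³ = -512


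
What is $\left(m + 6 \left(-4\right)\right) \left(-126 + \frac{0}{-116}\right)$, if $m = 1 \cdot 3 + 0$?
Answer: $2646$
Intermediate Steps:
$m = 3$ ($m = 3 + 0 = 3$)
$\left(m + 6 \left(-4\right)\right) \left(-126 + \frac{0}{-116}\right) = \left(3 + 6 \left(-4\right)\right) \left(-126 + \frac{0}{-116}\right) = \left(3 - 24\right) \left(-126 + 0 \left(- \frac{1}{116}\right)\right) = - 21 \left(-126 + 0\right) = \left(-21\right) \left(-126\right) = 2646$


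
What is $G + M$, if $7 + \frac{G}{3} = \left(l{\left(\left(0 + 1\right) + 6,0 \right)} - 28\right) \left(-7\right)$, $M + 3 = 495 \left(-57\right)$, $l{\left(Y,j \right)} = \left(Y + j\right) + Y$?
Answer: $-27945$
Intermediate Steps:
$l{\left(Y,j \right)} = j + 2 Y$
$M = -28218$ ($M = -3 + 495 \left(-57\right) = -3 - 28215 = -28218$)
$G = 273$ ($G = -21 + 3 \left(\left(0 + 2 \left(\left(0 + 1\right) + 6\right)\right) - 28\right) \left(-7\right) = -21 + 3 \left(\left(0 + 2 \left(1 + 6\right)\right) - 28\right) \left(-7\right) = -21 + 3 \left(\left(0 + 2 \cdot 7\right) - 28\right) \left(-7\right) = -21 + 3 \left(\left(0 + 14\right) - 28\right) \left(-7\right) = -21 + 3 \left(14 - 28\right) \left(-7\right) = -21 + 3 \left(\left(-14\right) \left(-7\right)\right) = -21 + 3 \cdot 98 = -21 + 294 = 273$)
$G + M = 273 - 28218 = -27945$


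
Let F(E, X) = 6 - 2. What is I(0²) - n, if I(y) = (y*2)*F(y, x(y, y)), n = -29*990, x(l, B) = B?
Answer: 28710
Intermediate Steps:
n = -28710
F(E, X) = 4
I(y) = 8*y (I(y) = (y*2)*4 = (2*y)*4 = 8*y)
I(0²) - n = 8*0² - 1*(-28710) = 8*0 + 28710 = 0 + 28710 = 28710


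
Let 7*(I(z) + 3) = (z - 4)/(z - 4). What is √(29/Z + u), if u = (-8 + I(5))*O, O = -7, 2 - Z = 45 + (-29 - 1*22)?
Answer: 7*√26/4 ≈ 8.9233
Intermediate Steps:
I(z) = -20/7 (I(z) = -3 + ((z - 4)/(z - 4))/7 = -3 + ((-4 + z)/(-4 + z))/7 = -3 + (⅐)*1 = -3 + ⅐ = -20/7)
Z = 8 (Z = 2 - (45 + (-29 - 1*22)) = 2 - (45 + (-29 - 22)) = 2 - (45 - 51) = 2 - 1*(-6) = 2 + 6 = 8)
u = 76 (u = (-8 - 20/7)*(-7) = -76/7*(-7) = 76)
√(29/Z + u) = √(29/8 + 76) = √(637/8) = 7*√26/4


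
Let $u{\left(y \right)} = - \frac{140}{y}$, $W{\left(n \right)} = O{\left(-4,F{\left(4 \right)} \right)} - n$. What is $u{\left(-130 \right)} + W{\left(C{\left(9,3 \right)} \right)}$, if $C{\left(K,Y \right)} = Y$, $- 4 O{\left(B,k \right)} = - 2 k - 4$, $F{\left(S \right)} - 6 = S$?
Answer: $\frac{53}{13} \approx 4.0769$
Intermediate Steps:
$F{\left(S \right)} = 6 + S$
$O{\left(B,k \right)} = 1 + \frac{k}{2}$ ($O{\left(B,k \right)} = - \frac{- 2 k - 4}{4} = - \frac{-4 - 2 k}{4} = 1 + \frac{k}{2}$)
$W{\left(n \right)} = 6 - n$ ($W{\left(n \right)} = \left(1 + \frac{6 + 4}{2}\right) - n = \left(1 + \frac{1}{2} \cdot 10\right) - n = \left(1 + 5\right) - n = 6 - n$)
$u{\left(-130 \right)} + W{\left(C{\left(9,3 \right)} \right)} = - \frac{140}{-130} + \left(6 - 3\right) = \left(-140\right) \left(- \frac{1}{130}\right) + \left(6 - 3\right) = \frac{14}{13} + 3 = \frac{53}{13}$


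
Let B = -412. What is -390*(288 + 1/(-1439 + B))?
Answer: -69301310/617 ≈ -1.1232e+5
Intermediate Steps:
-390*(288 + 1/(-1439 + B)) = -390*(288 + 1/(-1439 - 412)) = -390*(288 + 1/(-1851)) = -390*(288 - 1/1851) = -390*533087/1851 = -69301310/617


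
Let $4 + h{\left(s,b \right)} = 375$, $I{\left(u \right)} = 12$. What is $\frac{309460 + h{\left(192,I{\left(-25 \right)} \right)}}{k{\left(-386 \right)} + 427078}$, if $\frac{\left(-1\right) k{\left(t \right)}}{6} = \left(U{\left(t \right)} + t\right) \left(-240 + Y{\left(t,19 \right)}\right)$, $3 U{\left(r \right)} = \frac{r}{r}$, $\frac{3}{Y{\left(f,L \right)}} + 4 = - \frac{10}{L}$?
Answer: $- \frac{13322733}{5582075} \approx -2.3867$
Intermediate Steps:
$h{\left(s,b \right)} = 371$ ($h{\left(s,b \right)} = -4 + 375 = 371$)
$Y{\left(f,L \right)} = \frac{3}{-4 - \frac{10}{L}}$
$U{\left(r \right)} = \frac{1}{3}$ ($U{\left(r \right)} = \frac{r \frac{1}{r}}{3} = \frac{1}{3} \cdot 1 = \frac{1}{3}$)
$k{\left(t \right)} = \frac{20697}{43} + \frac{62091 t}{43}$ ($k{\left(t \right)} = - 6 \left(\frac{1}{3} + t\right) \left(-240 - \frac{57}{10 + 4 \cdot 19}\right) = - 6 \left(\frac{1}{3} + t\right) \left(-240 - \frac{57}{10 + 76}\right) = - 6 \left(\frac{1}{3} + t\right) \left(-240 - \frac{57}{86}\right) = - 6 \left(\frac{1}{3} + t\right) \left(- \frac{20697}{86}\right) = - 6 \left(- \frac{6899}{86} - \frac{20697 t}{86}\right) = \frac{20697}{43} + \frac{62091 t}{43}$)
$\frac{309460 + h{\left(192,I{\left(-25 \right)} \right)}}{k{\left(-386 \right)} + 427078} = \frac{309460 + 371}{\left(\frac{20697}{43} + \frac{62091}{43} \left(-386\right)\right) + 427078} = \frac{309831}{\left(\frac{20697}{43} - \frac{23967126}{43}\right) + 427078} = \frac{309831}{- \frac{23946429}{43} + 427078} = \frac{309831}{- \frac{5582075}{43}} = 309831 \left(- \frac{43}{5582075}\right) = - \frac{13322733}{5582075}$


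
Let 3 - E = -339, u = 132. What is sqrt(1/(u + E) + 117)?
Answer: sqrt(26287566)/474 ≈ 10.817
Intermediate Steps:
E = 342 (E = 3 - 1*(-339) = 3 + 339 = 342)
sqrt(1/(u + E) + 117) = sqrt(1/(132 + 342) + 117) = sqrt(1/474 + 117) = sqrt(55459/474) = sqrt(26287566)/474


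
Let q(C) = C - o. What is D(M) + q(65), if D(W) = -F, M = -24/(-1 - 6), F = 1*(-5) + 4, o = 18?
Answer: 48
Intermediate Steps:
F = -1 (F = -5 + 4 = -1)
M = 24/7 (M = -24/(-1 - 1*6) = -24/(-1 - 6) = -24/(-7) = -24*(-1/7) = 24/7 ≈ 3.4286)
q(C) = -18 + C (q(C) = C - 1*18 = C - 18 = -18 + C)
D(W) = 1 (D(W) = -1*(-1) = 1)
D(M) + q(65) = 1 + (-18 + 65) = 1 + 47 = 48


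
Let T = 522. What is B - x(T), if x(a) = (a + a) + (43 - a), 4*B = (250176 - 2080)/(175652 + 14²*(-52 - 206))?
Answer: -17652609/31271 ≈ -564.50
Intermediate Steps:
B = 15506/31271 (B = ((250176 - 2080)/(175652 + 14²*(-52 - 206)))/4 = (248096/(175652 + 196*(-258)))/4 = (248096/(175652 - 50568))/4 = (248096/125084)/4 = (248096*(1/125084))/4 = (¼)*(62024/31271) = 15506/31271 ≈ 0.49586)
x(a) = 43 + a (x(a) = 2*a + (43 - a) = 43 + a)
B - x(T) = 15506/31271 - (43 + 522) = 15506/31271 - 1*565 = 15506/31271 - 565 = -17652609/31271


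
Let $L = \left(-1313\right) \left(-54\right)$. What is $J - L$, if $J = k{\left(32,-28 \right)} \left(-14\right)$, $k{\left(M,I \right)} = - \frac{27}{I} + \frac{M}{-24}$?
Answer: $- \frac{425381}{6} \approx -70897.0$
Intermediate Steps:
$k{\left(M,I \right)} = - \frac{27}{I} - \frac{M}{24}$ ($k{\left(M,I \right)} = - \frac{27}{I} + M \left(- \frac{1}{24}\right) = - \frac{27}{I} - \frac{M}{24}$)
$J = \frac{31}{6}$ ($J = \left(- \frac{27}{-28} - \frac{4}{3}\right) \left(-14\right) = \left(\left(-27\right) \left(- \frac{1}{28}\right) - \frac{4}{3}\right) \left(-14\right) = \left(\frac{27}{28} - \frac{4}{3}\right) \left(-14\right) = \left(- \frac{31}{84}\right) \left(-14\right) = \frac{31}{6} \approx 5.1667$)
$L = 70902$
$J - L = \frac{31}{6} - 70902 = - \frac{425381}{6}$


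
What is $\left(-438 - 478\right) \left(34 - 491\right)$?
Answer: $418612$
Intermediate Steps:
$\left(-438 - 478\right) \left(34 - 491\right) = \left(-916\right) \left(-457\right) = 418612$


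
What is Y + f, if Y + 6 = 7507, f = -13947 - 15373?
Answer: -21819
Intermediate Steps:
f = -29320
Y = 7501 (Y = -6 + 7507 = 7501)
Y + f = 7501 - 29320 = -21819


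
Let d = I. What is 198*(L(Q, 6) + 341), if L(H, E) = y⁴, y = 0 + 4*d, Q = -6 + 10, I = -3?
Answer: 4173246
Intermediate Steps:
Q = 4
d = -3
y = -12 (y = 0 + 4*(-3) = 0 - 12 = -12)
L(H, E) = 20736 (L(H, E) = (-12)⁴ = 20736)
198*(L(Q, 6) + 341) = 198*(20736 + 341) = 198*21077 = 4173246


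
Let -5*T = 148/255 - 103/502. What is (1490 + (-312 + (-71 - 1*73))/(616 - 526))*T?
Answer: -534921247/4800375 ≈ -111.43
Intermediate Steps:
T = -48031/640050 (T = -(148/255 - 103/502)/5 = -⅕*48031/128010 = -48031/640050 ≈ -0.075043)
(1490 + (-312 + (-71 - 1*73))/(616 - 526))*T = (1490 + (-312 + (-71 - 1*73))/(616 - 526))*(-48031/640050) = (1490 + (-312 + (-71 - 73))/90)*(-48031/640050) = (1490 + (-312 - 144)*(1/90))*(-48031/640050) = (1490 - 456*1/90)*(-48031/640050) = (1490 - 76/15)*(-48031/640050) = (22274/15)*(-48031/640050) = -534921247/4800375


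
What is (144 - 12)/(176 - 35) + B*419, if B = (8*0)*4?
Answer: 44/47 ≈ 0.93617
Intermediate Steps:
B = 0 (B = 0*4 = 0)
(144 - 12)/(176 - 35) + B*419 = (144 - 12)/(176 - 35) + 0*419 = 132/141 + 0 = 132*(1/141) + 0 = 44/47 + 0 = 44/47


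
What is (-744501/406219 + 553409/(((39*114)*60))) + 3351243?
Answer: 363150705860850731/108362980440 ≈ 3.3512e+6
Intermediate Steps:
(-744501/406219 + 553409/(((39*114)*60))) + 3351243 = (-744501*1/406219 + 553409/((4446*60))) + 3351243 = (-744501/406219 + 553409/266760) + 3351243 = 26202163811/108362980440 + 3351243 = 363150705860850731/108362980440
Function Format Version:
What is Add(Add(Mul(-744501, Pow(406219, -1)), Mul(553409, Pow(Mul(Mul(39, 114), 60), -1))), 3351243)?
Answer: Rational(363150705860850731, 108362980440) ≈ 3.3512e+6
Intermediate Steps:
Add(Add(Mul(-744501, Pow(406219, -1)), Mul(553409, Pow(Mul(Mul(39, 114), 60), -1))), 3351243) = Add(Add(Mul(-744501, Rational(1, 406219)), Mul(553409, Pow(Mul(4446, 60), -1))), 3351243) = Add(Add(Rational(-744501, 406219), Mul(553409, Pow(266760, -1))), 3351243) = Add(Add(Rational(-744501, 406219), Mul(553409, Rational(1, 266760))), 3351243) = Add(Add(Rational(-744501, 406219), Rational(553409, 266760)), 3351243) = Add(Rational(26202163811, 108362980440), 3351243) = Rational(363150705860850731, 108362980440)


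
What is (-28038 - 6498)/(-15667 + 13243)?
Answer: 1439/101 ≈ 14.248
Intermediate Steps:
(-28038 - 6498)/(-15667 + 13243) = -34536/(-2424) = -34536*(-1/2424) = 1439/101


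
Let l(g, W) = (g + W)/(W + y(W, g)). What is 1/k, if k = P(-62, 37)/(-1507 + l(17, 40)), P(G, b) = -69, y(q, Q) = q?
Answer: 120503/5520 ≈ 21.830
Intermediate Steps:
l(g, W) = (W + g)/(2*W) (l(g, W) = (g + W)/(W + W) = (W + g)/((2*W)) = (W + g)*(1/(2*W)) = (W + g)/(2*W))
k = 5520/120503 (k = -69/(-1507 + (½)*(40 + 17)/40) = -69/(-1507 + (½)*(1/40)*57) = -69/(-1507 + 57/80) = -69/(-120503/80) = -69*(-80/120503) = 5520/120503 ≈ 0.045808)
1/k = 1/(5520/120503) = 120503/5520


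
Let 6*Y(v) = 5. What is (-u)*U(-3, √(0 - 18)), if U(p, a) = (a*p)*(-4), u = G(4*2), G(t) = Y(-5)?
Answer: -30*I*√2 ≈ -42.426*I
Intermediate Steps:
Y(v) = ⅚ (Y(v) = (⅙)*5 = ⅚)
G(t) = ⅚
u = ⅚ ≈ 0.83333
U(p, a) = -4*a*p
(-u)*U(-3, √(0 - 18)) = (-1*⅚)*(-4*√(0 - 18)*(-3)) = -(-10)*√(-18)*(-3)/3 = -(-10)*3*I*√2*(-3)/3 = -30*I*√2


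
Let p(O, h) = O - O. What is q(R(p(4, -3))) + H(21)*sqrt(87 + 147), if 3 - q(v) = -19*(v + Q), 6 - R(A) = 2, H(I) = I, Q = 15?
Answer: 364 + 63*sqrt(26) ≈ 685.24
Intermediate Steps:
p(O, h) = 0
R(A) = 4 (R(A) = 6 - 1*2 = 6 - 2 = 4)
q(v) = 288 + 19*v (q(v) = 3 - (-19)*(v + 15) = 3 - (-19)*(15 + v) = 3 - (-285 - 19*v) = 3 + (285 + 19*v) = 288 + 19*v)
q(R(p(4, -3))) + H(21)*sqrt(87 + 147) = (288 + 19*4) + 21*sqrt(87 + 147) = (288 + 76) + 21*sqrt(234) = 364 + 21*(3*sqrt(26)) = 364 + 63*sqrt(26)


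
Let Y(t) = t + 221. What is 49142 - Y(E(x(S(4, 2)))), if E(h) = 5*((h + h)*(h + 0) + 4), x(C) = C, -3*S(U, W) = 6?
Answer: 48861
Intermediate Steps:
S(U, W) = -2 (S(U, W) = -⅓*6 = -2)
E(h) = 20 + 10*h² (E(h) = 5*((2*h)*h + 4) = 5*(2*h² + 4) = 5*(4 + 2*h²) = 20 + 10*h²)
Y(t) = 221 + t
49142 - Y(E(x(S(4, 2)))) = 49142 - (221 + (20 + 10*(-2)²)) = 49142 - (221 + (20 + 10*4)) = 49142 - (221 + (20 + 40)) = 49142 - (221 + 60) = 49142 - 1*281 = 49142 - 281 = 48861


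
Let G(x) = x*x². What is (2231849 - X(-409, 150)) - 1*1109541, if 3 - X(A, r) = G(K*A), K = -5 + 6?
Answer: -67295624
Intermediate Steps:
K = 1
G(x) = x³
X(A, r) = 3 - A³ (X(A, r) = 3 - (1*A)³ = 3 - A³)
(2231849 - X(-409, 150)) - 1*1109541 = (2231849 - (3 - 1*(-409)³)) - 1*1109541 = (2231849 - (3 - 1*(-68417929))) - 1109541 = (2231849 - (3 + 68417929)) - 1109541 = (2231849 - 1*68417932) - 1109541 = (2231849 - 68417932) - 1109541 = -66186083 - 1109541 = -67295624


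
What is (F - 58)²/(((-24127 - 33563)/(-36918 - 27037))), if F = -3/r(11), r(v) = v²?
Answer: 630525194831/168927858 ≈ 3732.5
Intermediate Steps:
F = -3/121 (F = -3/(11²) = -3/121 ≈ -0.024793)
(F - 58)²/(((-24127 - 33563)/(-36918 - 27037))) = (-3/121 - 58)²/(((-24127 - 33563)/(-36918 - 27037))) = (-7021/121)²/((-57690/(-63955))) = 49294441/(14641*((-57690*(-1/63955)))) = 49294441/(14641*(11538/12791)) = (49294441/14641)*(12791/11538) = 630525194831/168927858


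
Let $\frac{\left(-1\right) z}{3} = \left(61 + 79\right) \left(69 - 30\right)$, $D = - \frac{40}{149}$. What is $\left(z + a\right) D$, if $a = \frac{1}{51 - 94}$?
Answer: $\frac{28173640}{6407} \approx 4397.3$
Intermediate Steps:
$D = - \frac{40}{149}$ ($D = \left(-40\right) \frac{1}{149} = - \frac{40}{149} \approx -0.26846$)
$a = - \frac{1}{43}$ ($a = \frac{1}{-43} = - \frac{1}{43} \approx -0.023256$)
$z = -16380$ ($z = - 3 \left(61 + 79\right) \left(69 - 30\right) = - 3 \cdot 140 \cdot 39 = \left(-3\right) 5460 = -16380$)
$\left(z + a\right) D = \left(-16380 - \frac{1}{43}\right) \left(- \frac{40}{149}\right) = \left(- \frac{704341}{43}\right) \left(- \frac{40}{149}\right) = \frac{28173640}{6407}$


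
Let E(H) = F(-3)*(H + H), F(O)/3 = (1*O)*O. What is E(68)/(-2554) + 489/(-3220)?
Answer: -6536373/4111940 ≈ -1.5896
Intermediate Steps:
F(O) = 3*O² (F(O) = 3*((1*O)*O) = 3*(O*O) = 3*O²)
E(H) = 54*H (E(H) = (3*(-3)²)*(H + H) = (3*9)*(2*H) = 27*(2*H) = 54*H)
E(68)/(-2554) + 489/(-3220) = (54*68)/(-2554) + 489/(-3220) = 3672*(-1/2554) + 489*(-1/3220) = -1836/1277 - 489/3220 = -6536373/4111940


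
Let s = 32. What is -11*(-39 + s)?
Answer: 77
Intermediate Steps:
-11*(-39 + s) = -11*(-39 + 32) = -11*(-7) = 77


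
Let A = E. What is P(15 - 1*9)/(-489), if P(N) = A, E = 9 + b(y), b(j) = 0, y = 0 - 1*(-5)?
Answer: -3/163 ≈ -0.018405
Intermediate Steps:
y = 5 (y = 0 + 5 = 5)
E = 9 (E = 9 + 0 = 9)
A = 9
P(N) = 9
P(15 - 1*9)/(-489) = 9/(-489) = 9*(-1/489) = -3/163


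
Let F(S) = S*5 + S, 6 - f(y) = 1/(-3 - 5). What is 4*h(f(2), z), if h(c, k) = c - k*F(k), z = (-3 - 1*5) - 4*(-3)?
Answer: -719/2 ≈ -359.50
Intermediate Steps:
f(y) = 49/8 (f(y) = 6 - 1/(-3 - 5) = 6 - 1/(-8) = 6 - 1*(-1/8) = 6 + 1/8 = 49/8)
F(S) = 6*S (F(S) = 5*S + S = 6*S)
z = 4 (z = (-3 - 5) + 12 = -8 + 12 = 4)
h(c, k) = c - 6*k**2 (h(c, k) = c - k*6*k = c - 6*k**2)
4*h(f(2), z) = 4*(49/8 - 6*4**2) = 4*(49/8 - 6*16) = 4*(49/8 - 96) = 4*(-719/8) = -719/2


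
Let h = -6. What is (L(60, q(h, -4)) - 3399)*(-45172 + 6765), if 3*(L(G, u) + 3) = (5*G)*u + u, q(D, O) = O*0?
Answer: 130660614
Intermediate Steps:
q(D, O) = 0
L(G, u) = -3 + u/3 + 5*G*u/3 (L(G, u) = -3 + ((5*G)*u + u)/3 = -3 + (5*G*u + u)/3 = -3 + (u + 5*G*u)/3 = -3 + (u/3 + 5*G*u/3) = -3 + u/3 + 5*G*u/3)
(L(60, q(h, -4)) - 3399)*(-45172 + 6765) = ((-3 + (1/3)*0 + (5/3)*60*0) - 3399)*(-45172 + 6765) = ((-3 + 0 + 0) - 3399)*(-38407) = (-3 - 3399)*(-38407) = -3402*(-38407) = 130660614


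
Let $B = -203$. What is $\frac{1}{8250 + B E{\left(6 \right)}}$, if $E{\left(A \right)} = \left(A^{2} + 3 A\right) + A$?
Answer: $- \frac{1}{3930} \approx -0.00025445$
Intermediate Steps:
$E{\left(A \right)} = A^{2} + 4 A$
$\frac{1}{8250 + B E{\left(6 \right)}} = \frac{1}{8250 - 203 \cdot 6 \left(4 + 6\right)} = \frac{1}{8250 - 203 \cdot 6 \cdot 10} = \frac{1}{8250 - 12180} = \frac{1}{-3930} = - \frac{1}{3930}$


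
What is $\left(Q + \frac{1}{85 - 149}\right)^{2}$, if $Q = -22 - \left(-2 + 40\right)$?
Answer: $\frac{14753281}{4096} \approx 3601.9$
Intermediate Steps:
$Q = -60$ ($Q = -22 - 38 = -60$)
$\left(Q + \frac{1}{85 - 149}\right)^{2} = \left(-60 + \frac{1}{85 - 149}\right)^{2} = \left(-60 + \frac{1}{-64}\right)^{2} = \left(-60 - \frac{1}{64}\right)^{2} = \left(- \frac{3841}{64}\right)^{2} = \frac{14753281}{4096}$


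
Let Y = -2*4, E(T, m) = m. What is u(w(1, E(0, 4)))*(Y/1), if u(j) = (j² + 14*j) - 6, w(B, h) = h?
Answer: -528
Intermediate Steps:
Y = -8
u(j) = -6 + j² + 14*j
u(w(1, E(0, 4)))*(Y/1) = (-6 + 4² + 14*4)*(-8/1) = (-6 + 16 + 56)*(-8*1) = 66*(-8) = -528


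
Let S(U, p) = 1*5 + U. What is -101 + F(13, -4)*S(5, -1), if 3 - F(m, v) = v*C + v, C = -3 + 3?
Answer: -31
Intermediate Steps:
S(U, p) = 5 + U
C = 0
F(m, v) = 3 - v (F(m, v) = 3 - (v*0 + v) = 3 - (0 + v) = 3 - v)
-101 + F(13, -4)*S(5, -1) = -101 + (3 - 1*(-4))*(5 + 5) = -101 + (3 + 4)*10 = -101 + 7*10 = -101 + 70 = -31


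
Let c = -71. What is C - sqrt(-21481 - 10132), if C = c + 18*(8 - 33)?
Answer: -521 - I*sqrt(31613) ≈ -521.0 - 177.8*I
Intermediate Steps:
C = -521 (C = -71 + 18*(8 - 33) = -71 + 18*(-25) = -71 - 450 = -521)
C - sqrt(-21481 - 10132) = -521 - sqrt(-21481 - 10132) = -521 - sqrt(-31613) = -521 - I*sqrt(31613)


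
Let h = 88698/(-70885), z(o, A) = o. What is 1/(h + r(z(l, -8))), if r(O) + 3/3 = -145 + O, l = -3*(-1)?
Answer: -70885/10225253 ≈ -0.0069323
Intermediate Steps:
l = 3
r(O) = -146 + O (r(O) = -1 + (-145 + O) = -146 + O)
h = -88698/70885 (h = 88698*(-1/70885) = -88698/70885 ≈ -1.2513)
1/(h + r(z(l, -8))) = 1/(-88698/70885 + (-146 + 3)) = 1/(-88698/70885 - 143) = 1/(-10225253/70885) = -70885/10225253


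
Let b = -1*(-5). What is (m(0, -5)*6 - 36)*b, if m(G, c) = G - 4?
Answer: -300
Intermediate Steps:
b = 5
m(G, c) = -4 + G
(m(0, -5)*6 - 36)*b = ((-4 + 0)*6 - 36)*5 = (-4*6 - 36)*5 = (-24 - 36)*5 = -60*5 = -300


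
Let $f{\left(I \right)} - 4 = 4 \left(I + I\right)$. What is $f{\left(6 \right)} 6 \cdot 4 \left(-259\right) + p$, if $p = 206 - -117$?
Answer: $-322909$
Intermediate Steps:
$p = 323$ ($p = 206 + 117 = 323$)
$f{\left(I \right)} = 4 + 8 I$ ($f{\left(I \right)} = 4 + 4 \left(I + I\right) = 4 + 4 \cdot 2 I = 4 + 8 I$)
$f{\left(6 \right)} 6 \cdot 4 \left(-259\right) + p = \left(4 + 8 \cdot 6\right) 6 \cdot 4 \left(-259\right) + 323 = \left(4 + 48\right) 6 \cdot 4 \left(-259\right) + 323 = 52 \cdot 6 \cdot 4 \left(-259\right) + 323 = 312 \cdot 4 \left(-259\right) + 323 = 1248 \left(-259\right) + 323 = -323232 + 323 = -322909$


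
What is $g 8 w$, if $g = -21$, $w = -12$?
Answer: $2016$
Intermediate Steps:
$g 8 w = \left(-21\right) 8 \left(-12\right) = \left(-168\right) \left(-12\right) = 2016$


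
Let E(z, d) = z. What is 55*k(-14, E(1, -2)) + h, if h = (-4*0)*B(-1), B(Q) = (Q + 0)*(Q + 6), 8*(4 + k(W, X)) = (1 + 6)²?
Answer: 935/8 ≈ 116.88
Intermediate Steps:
k(W, X) = 17/8 (k(W, X) = -4 + (1 + 6)²/8 = -4 + (⅛)*7² = -4 + (⅛)*49 = -4 + 49/8 = 17/8)
B(Q) = Q*(6 + Q)
h = 0 (h = (-4*0)*(-(6 - 1)) = 0*(-1*5) = 0*(-5) = 0)
55*k(-14, E(1, -2)) + h = 55*(17/8) + 0 = 935/8 + 0 = 935/8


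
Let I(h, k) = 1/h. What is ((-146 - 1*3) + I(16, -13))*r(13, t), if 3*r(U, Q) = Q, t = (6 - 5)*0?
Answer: 0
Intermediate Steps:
t = 0 (t = 1*0 = 0)
r(U, Q) = Q/3
((-146 - 1*3) + I(16, -13))*r(13, t) = ((-146 - 1*3) + 1/16)*((⅓)*0) = ((-146 - 3) + 1/16)*0 = (-149 + 1/16)*0 = -2383/16*0 = 0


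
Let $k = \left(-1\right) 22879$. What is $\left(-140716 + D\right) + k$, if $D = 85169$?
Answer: $-78426$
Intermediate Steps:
$k = -22879$
$\left(-140716 + D\right) + k = \left(-140716 + 85169\right) - 22879 = -55547 - 22879 = -78426$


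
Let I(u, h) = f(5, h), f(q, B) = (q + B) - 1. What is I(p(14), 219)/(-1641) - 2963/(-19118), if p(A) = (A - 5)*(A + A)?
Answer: 598969/31372638 ≈ 0.019092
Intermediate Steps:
p(A) = 2*A*(-5 + A) (p(A) = (-5 + A)*(2*A) = 2*A*(-5 + A))
f(q, B) = -1 + B + q (f(q, B) = (B + q) - 1 = -1 + B + q)
I(u, h) = 4 + h (I(u, h) = -1 + h + 5 = 4 + h)
I(p(14), 219)/(-1641) - 2963/(-19118) = (4 + 219)/(-1641) - 2963/(-19118) = 223*(-1/1641) - 2963*(-1/19118) = -223/1641 + 2963/19118 = 598969/31372638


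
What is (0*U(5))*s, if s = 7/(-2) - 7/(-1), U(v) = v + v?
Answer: 0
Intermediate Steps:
U(v) = 2*v
s = 7/2 (s = 7*(-½) - 7*(-1) = -7/2 + 7 = 7/2 ≈ 3.5000)
(0*U(5))*s = (0*(2*5))*(7/2) = (0*10)*(7/2) = 0*(7/2) = 0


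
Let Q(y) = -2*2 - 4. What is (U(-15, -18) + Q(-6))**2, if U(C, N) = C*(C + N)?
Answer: 237169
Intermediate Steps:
Q(y) = -8 (Q(y) = -4 - 4 = -8)
(U(-15, -18) + Q(-6))**2 = (-15*(-15 - 18) - 8)**2 = (-15*(-33) - 8)**2 = (495 - 8)**2 = 487**2 = 237169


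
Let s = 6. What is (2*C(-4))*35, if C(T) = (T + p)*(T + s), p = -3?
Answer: -980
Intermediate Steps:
C(T) = (-3 + T)*(6 + T) (C(T) = (T - 3)*(T + 6) = (-3 + T)*(6 + T))
(2*C(-4))*35 = (2*(-18 + (-4)² + 3*(-4)))*35 = (2*(-18 + 16 - 12))*35 = (2*(-14))*35 = -28*35 = -980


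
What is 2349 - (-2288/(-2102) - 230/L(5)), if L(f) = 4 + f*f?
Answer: 71803725/30479 ≈ 2355.8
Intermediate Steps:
L(f) = 4 + f²
2349 - (-2288/(-2102) - 230/L(5)) = 2349 - (-2288/(-2102) - 230/(4 + 5²)) = 2349 - (-2288*(-1/2102) - 230/(4 + 25)) = 2349 - (1144/1051 - 230/29) = 2349 - 1*(-208554/30479) = 2349 + 208554/30479 = 71803725/30479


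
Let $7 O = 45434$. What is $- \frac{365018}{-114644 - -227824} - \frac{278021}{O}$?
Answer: $- \frac{29606143159}{642777515} \approx -46.06$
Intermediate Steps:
$O = \frac{45434}{7}$ ($O = \frac{1}{7} \cdot 45434 = \frac{45434}{7} \approx 6490.6$)
$- \frac{365018}{-114644 - -227824} - \frac{278021}{O} = - \frac{365018}{-114644 - -227824} - \frac{278021}{\frac{45434}{7}} = - \frac{365018}{-114644 + 227824} - \frac{1946147}{45434} = - \frac{365018}{113180} - \frac{1946147}{45434} = \left(-365018\right) \frac{1}{113180} - \frac{1946147}{45434} = - \frac{182509}{56590} - \frac{1946147}{45434} = - \frac{29606143159}{642777515}$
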